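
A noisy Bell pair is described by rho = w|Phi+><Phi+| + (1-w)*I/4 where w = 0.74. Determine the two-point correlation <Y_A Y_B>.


|Phi+> = (|00> + |11>)/sqrt(2)
For the pure Bell state, <Y_A Y_B> = -1 (Bell-state Pauli correlator).
The maximally-mixed part I/4 has tr(I/4 * P tensor P) = 0 for any traceless Pauli P.
So <Y_A Y_B>_rho = w * (-1) + (1 - w) * 0
= 0.74 * (-1)
= -0.7400

-0.7400


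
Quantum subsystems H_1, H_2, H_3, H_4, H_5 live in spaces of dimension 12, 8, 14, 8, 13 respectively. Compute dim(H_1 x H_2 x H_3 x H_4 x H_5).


dim(H_1 x H_2 x H_3 x H_4 x H_5) = 12 * 8 * 14 * 8 * 13
= 96 * 14 * 8 * 13
= 1344 * 8 * 13
= 10752 * 13
= 139776

139776


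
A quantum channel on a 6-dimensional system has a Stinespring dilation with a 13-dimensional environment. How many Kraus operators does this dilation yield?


Tracing out the environment in an orthonormal basis {|i>_E} gives Kraus operators K_i = <i|_E U |0>_E.
Number of Kraus operators = dim(H_env) = d_env
= 13

13


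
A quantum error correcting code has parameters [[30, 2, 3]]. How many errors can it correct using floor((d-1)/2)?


Code parameters: [[30, 2, 3]], distance d = 3.
Number of correctable errors = floor((d-1)/2)
= floor((3 - 1)/2)
= floor(2/2)
= 1

1


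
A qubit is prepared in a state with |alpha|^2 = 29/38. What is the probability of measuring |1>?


|alpha|^2 = 29/38 = 0.7632
|beta|^2 = 1 - 29/38 = 9/38 = 0.2368
P(|1>) = |beta|^2 = 0.2368

0.2368


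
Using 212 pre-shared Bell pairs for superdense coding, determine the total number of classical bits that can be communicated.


Superdense coding allows 2 classical bits per shared entangled pair.
212 pair(s) -> 2 * 212 = 424 classical bits

424


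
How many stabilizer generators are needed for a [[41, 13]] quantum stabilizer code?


For an [[n,k]] stabilizer code:
Number of stabilizer generators = n - k
= 41 - 13
= 28

28


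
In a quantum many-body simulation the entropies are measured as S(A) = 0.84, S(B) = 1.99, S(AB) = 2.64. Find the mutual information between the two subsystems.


I(A:B) = S(A) + S(B) - S(AB)
= 0.84 + 1.99 - 2.64
= 0.1900

0.1900


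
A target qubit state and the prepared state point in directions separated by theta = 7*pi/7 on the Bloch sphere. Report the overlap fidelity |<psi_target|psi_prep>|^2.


For states separated by angle theta on Bloch sphere:
F = cos^2(theta/2)
theta = 7*pi/7 = 3.1416
theta/2 = 1.5708
cos(theta/2) = 0.0000
F = 0.0000

0.0000


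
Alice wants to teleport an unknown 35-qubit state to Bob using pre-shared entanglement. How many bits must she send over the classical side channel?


Quantum teleportation requires 2 classical bits per qubit teleported.
35 qubit(s) -> 2 * 35 = 70 classical bits

70


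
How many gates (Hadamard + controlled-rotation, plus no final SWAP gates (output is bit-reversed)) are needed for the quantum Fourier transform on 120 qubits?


Hadamard gates: 120
Controlled rotations: n*(n-1)/2 = 120*119/2 = 7140
SWAP gates: 0 (omitted)
Total = 120 + 7140
= 7260

7260


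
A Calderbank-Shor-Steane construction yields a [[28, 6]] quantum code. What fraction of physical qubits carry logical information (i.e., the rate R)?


Code rate R = k/n
= 6/28
= 0.2143

0.2143


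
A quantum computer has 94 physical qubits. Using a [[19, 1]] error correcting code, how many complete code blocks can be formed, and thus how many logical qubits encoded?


Each code block uses 19 physical qubits for 1 logical qubit(s).
Number of complete blocks = floor(94 / 19) = 4
Logical qubits = 4 * 1
= 4

4


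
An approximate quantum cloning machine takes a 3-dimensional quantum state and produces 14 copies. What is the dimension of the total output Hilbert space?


Output space = H^(tensor 14) where dim(H) = 3
dim = 3^14
= 9 (after 2 factors)
= 27 (after 3 factors)
= 81 (after 4 factors)
= 243 (after 5 factors)
= 729 (after 6 factors)
= 2187 (after 7 factors)
= 6561 (after 8 factors)
= 19683 (after 9 factors)
= 59049 (after 10 factors)
= 177147 (after 11 factors)
= 531441 (after 12 factors)
= 1594323 (after 13 factors)
= 4782969 (after 14 factors)
= 4782969

4782969


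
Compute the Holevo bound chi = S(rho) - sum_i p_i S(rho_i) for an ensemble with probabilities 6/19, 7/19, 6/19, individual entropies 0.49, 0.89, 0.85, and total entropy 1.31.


chi = S(rho) - sum_i p_i * S(rho_i)
Weighted entropy = 6/19 * 0.49 + 7/19 * 0.89 + 6/19 * 0.85
= 0.7511
chi = 1.31 - 0.7511
= 0.5589

0.5589


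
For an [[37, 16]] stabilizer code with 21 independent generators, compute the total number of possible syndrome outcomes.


Each stabilizer generator gives a binary (+1 or -1) measurement outcome.
With 21 independent generators:
Total syndromes = 2^21
= 2097152

2097152


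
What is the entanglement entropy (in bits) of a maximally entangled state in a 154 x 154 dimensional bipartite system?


For a maximally entangled state in d x d:
S = log2(d) = log2(154)
= 7.2668

7.2668


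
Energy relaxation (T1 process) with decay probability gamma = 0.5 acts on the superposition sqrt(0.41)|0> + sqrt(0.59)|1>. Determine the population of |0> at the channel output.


For amplitude damping with parameter gamma on state sqrt(a)|0> + sqrt(b)|1>:
alpha^2 = 0.41, beta^2 = 0.59
P(|0>) = alpha^2 + gamma * beta^2
= 0.41 + 0.5 * 0.59
= 0.41 + 0.2950
= 0.7050

0.7050


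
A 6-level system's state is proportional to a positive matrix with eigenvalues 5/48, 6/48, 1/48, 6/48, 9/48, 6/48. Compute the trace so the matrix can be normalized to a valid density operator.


tr(M) = sum of eigenvalues
= 5/48 + 6/48 + 1/48 + 6/48 + 9/48 + 6/48
= 33/48
= 0.6875

0.6875


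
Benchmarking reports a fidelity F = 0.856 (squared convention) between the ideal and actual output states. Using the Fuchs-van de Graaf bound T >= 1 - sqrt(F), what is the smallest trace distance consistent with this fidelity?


Fuchs-van de Graaf (squared-fidelity convention): 1 - sqrt(F) <= T <= sqrt(1 - F).
Lower bound: T >= 1 - sqrt(F)
sqrt(F) = sqrt(0.856) = 0.9252
T >= 1 - 0.9252
T >= 0.0748

0.0748


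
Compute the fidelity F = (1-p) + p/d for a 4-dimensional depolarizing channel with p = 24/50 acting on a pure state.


F = (1-p) + p/d
= (1 - 0.4800) + 0.4800/4
= 0.5200 + 0.1200
= 0.6400

0.6400


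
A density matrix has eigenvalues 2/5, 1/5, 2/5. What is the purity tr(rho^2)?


tr(rho^2) = sum of eigenvalues squared
= (2/5)^2 + (1/5)^2 + (2/5)^2
= (4 + 1 + 4) / 25
= 9/25
= 0.3600

0.3600


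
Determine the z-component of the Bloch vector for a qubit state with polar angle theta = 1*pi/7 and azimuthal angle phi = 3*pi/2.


theta = 0.4488, phi = 4.7124
r_z = cos(theta) = 0.9010

0.9010


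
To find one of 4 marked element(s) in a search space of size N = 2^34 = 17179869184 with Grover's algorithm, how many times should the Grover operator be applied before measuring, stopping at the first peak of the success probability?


After j Grover iterations the success probability is P(j) = sin^2((2j+1)*theta), where sin(theta) = sqrt(k/N).
N = 2^34 = 17179869184, k = 4
sin(theta) = sqrt(k/N) = 1.525878906e-05
theta = arcsin(sqrt(k/N)) = 1.525878906e-05 rad
P(j) reaches its first maximum when (2j+1)*theta is as close as possible to pi/2, i.e. j = round(pi/(4*theta) - 1/2).
pi/(4*theta) - 1/2 = 51471.3540
(For comparison, the common estimate pi/4 * sqrt(N/k) = 51471.8540; the exact maximiser is used here.)
Optimal iterations = 51471

51471


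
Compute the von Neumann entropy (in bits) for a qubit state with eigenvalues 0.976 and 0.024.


S = -p*log2(p) - (1-p)*log2(1-p)
p = 0.9760, 1-p = 0.0240
= -0.9760 * log2(0.9760) - 0.0240 * log2(0.0240)
= -(-0.0342) - (-0.1291)
= 0.1633

0.1633


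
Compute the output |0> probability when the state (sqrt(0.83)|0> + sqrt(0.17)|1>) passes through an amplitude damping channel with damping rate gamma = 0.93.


For amplitude damping with parameter gamma on state sqrt(a)|0> + sqrt(b)|1>:
alpha^2 = 0.83, beta^2 = 0.17
P(|0>) = alpha^2 + gamma * beta^2
= 0.83 + 0.93 * 0.17
= 0.83 + 0.1581
= 0.9881

0.9881


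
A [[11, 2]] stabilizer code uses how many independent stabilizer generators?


For an [[n,k]] stabilizer code:
Number of stabilizer generators = n - k
= 11 - 2
= 9

9


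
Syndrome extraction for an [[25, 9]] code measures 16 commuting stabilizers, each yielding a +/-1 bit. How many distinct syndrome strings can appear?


Each stabilizer generator gives a binary (+1 or -1) measurement outcome.
With 16 independent generators:
Total syndromes = 2^16
= 65536

65536


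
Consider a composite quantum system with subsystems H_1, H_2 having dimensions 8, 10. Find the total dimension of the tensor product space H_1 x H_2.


dim(H_1 x H_2) = 8 * 10
= 80

80


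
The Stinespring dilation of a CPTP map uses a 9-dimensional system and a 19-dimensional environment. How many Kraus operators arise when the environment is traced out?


Tracing out the environment in an orthonormal basis {|i>_E} gives Kraus operators K_i = <i|_E U |0>_E.
Number of Kraus operators = dim(H_env) = d_env
= 19

19


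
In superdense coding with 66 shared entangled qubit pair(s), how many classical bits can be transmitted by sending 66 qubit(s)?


Superdense coding allows 2 classical bits per shared entangled pair.
66 pair(s) -> 2 * 66 = 132 classical bits

132


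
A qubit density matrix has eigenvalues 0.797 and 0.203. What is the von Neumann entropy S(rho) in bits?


S = -p*log2(p) - (1-p)*log2(1-p)
p = 0.7970, 1-p = 0.2030
= -0.7970 * log2(0.7970) - 0.2030 * log2(0.2030)
= -(-0.2609) - (-0.4670)
= 0.7279

0.7279


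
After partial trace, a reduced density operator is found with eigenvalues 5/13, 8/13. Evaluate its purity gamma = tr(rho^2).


tr(rho^2) = sum of eigenvalues squared
= (5/13)^2 + (8/13)^2
= (25 + 64) / 169
= 89/169
= 0.5266

0.5266


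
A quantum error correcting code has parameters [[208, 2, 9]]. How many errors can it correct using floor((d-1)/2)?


Code parameters: [[208, 2, 9]], distance d = 9.
Number of correctable errors = floor((d-1)/2)
= floor((9 - 1)/2)
= floor(8/2)
= 4

4


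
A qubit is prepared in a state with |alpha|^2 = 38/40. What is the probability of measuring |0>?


|alpha|^2 = 38/40 = 0.9500
|beta|^2 = 1 - 38/40 = 2/40 = 0.0500
P(|0>) = |alpha|^2 = 0.9500

0.9500


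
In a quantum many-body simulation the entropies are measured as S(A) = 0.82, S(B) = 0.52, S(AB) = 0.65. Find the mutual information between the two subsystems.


I(A:B) = S(A) + S(B) - S(AB)
= 0.82 + 0.52 - 0.65
= 0.6900

0.6900


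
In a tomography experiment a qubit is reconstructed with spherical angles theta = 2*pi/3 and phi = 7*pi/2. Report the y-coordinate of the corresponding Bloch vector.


theta = 2.0944, phi = 10.9956
r_y = sin(theta)*sin(phi) = 0.8660 * -1.0000
r_y = -0.8660

-0.8660


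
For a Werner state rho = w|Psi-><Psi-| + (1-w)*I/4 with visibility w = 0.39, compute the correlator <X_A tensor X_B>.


|Psi-> = (|01> - |10>)/sqrt(2)
For the pure Bell state, <X_A X_B> = -1 (Bell-state Pauli correlator).
The maximally-mixed part I/4 has tr(I/4 * P tensor P) = 0 for any traceless Pauli P.
So <X_A X_B>_rho = w * (-1) + (1 - w) * 0
= 0.39 * (-1)
= -0.3900

-0.3900


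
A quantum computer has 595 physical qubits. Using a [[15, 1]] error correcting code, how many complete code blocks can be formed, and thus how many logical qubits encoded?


Each code block uses 15 physical qubits for 1 logical qubit(s).
Number of complete blocks = floor(595 / 15) = 39
Logical qubits = 39 * 1
= 39

39


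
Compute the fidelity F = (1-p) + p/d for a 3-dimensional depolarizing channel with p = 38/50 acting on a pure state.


F = (1-p) + p/d
= (1 - 0.7600) + 0.7600/3
= 0.2400 + 0.2533
= 0.4933

0.4933


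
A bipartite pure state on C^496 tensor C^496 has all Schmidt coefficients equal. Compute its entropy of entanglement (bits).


For a maximally entangled state in d x d:
S = log2(d) = log2(496)
= 8.9542

8.9542


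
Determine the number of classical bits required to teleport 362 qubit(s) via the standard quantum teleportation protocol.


Quantum teleportation requires 2 classical bits per qubit teleported.
362 qubit(s) -> 2 * 362 = 724 classical bits

724


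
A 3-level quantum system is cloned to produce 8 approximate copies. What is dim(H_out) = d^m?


Output space = H^(tensor 8) where dim(H) = 3
dim = 3^8
= 9 (after 2 factors)
= 27 (after 3 factors)
= 81 (after 4 factors)
= 243 (after 5 factors)
= 729 (after 6 factors)
= 2187 (after 7 factors)
= 6561 (after 8 factors)
= 6561

6561


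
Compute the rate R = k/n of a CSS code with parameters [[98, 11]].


Code rate R = k/n
= 11/98
= 0.1122

0.1122


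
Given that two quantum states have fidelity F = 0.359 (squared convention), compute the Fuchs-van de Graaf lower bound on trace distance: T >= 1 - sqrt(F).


Fuchs-van de Graaf (squared-fidelity convention): 1 - sqrt(F) <= T <= sqrt(1 - F).
Lower bound: T >= 1 - sqrt(F)
sqrt(F) = sqrt(0.359) = 0.5992
T >= 1 - 0.5992
T >= 0.4008

0.4008


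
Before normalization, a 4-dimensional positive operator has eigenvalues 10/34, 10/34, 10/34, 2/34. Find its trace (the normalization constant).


tr(M) = sum of eigenvalues
= 10/34 + 10/34 + 10/34 + 2/34
= 32/34
= 0.9412

0.9412


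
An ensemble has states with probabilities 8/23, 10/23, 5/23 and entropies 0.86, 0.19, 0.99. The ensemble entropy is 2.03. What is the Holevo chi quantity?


chi = S(rho) - sum_i p_i * S(rho_i)
Weighted entropy = 8/23 * 0.86 + 10/23 * 0.19 + 5/23 * 0.99
= 0.5970
chi = 2.03 - 0.5970
= 1.4330

1.4330


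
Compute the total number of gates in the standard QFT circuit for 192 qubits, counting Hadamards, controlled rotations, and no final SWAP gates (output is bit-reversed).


Hadamard gates: 192
Controlled rotations: n*(n-1)/2 = 192*191/2 = 18336
SWAP gates: 0 (omitted)
Total = 192 + 18336
= 18528

18528


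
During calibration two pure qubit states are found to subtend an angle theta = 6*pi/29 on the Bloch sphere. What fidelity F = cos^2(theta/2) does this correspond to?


For states separated by angle theta on Bloch sphere:
F = cos^2(theta/2)
theta = 6*pi/29 = 0.6500
theta/2 = 0.3250
cos(theta/2) = 0.9477
F = 0.8980

0.8980


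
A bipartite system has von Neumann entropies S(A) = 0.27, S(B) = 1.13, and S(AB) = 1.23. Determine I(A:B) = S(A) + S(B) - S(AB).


I(A:B) = S(A) + S(B) - S(AB)
= 0.27 + 1.13 - 1.23
= 0.1700

0.1700


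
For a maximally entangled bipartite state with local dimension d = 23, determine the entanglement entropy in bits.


For a maximally entangled state in d x d:
S = log2(d) = log2(23)
= 4.5236

4.5236


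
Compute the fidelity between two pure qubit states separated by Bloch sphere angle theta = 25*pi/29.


For states separated by angle theta on Bloch sphere:
F = cos^2(theta/2)
theta = 25*pi/29 = 2.7083
theta/2 = 1.3541
cos(theta/2) = 0.2150
F = 0.0462

0.0462


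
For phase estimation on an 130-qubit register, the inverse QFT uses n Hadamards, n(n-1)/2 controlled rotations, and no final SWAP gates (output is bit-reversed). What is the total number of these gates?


Hadamard gates: 130
Controlled rotations: n*(n-1)/2 = 130*129/2 = 8385
SWAP gates: 0 (omitted)
Total = 130 + 8385
= 8515

8515


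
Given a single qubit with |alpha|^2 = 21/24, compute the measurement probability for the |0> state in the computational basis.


|alpha|^2 = 21/24 = 0.8750
|beta|^2 = 1 - 21/24 = 3/24 = 0.1250
P(|0>) = |alpha|^2 = 0.8750

0.8750


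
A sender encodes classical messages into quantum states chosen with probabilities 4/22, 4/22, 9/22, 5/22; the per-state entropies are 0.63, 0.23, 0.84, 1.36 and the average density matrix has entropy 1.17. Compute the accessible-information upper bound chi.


chi = S(rho) - sum_i p_i * S(rho_i)
Weighted entropy = 4/22 * 0.63 + 4/22 * 0.23 + 9/22 * 0.84 + 5/22 * 1.36
= 0.8091
chi = 1.17 - 0.8091
= 0.3609

0.3609


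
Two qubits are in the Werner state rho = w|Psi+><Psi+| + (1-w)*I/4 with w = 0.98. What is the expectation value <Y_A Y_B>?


|Psi+> = (|01> + |10>)/sqrt(2)
For the pure Bell state, <Y_A Y_B> = +1 (Bell-state Pauli correlator).
The maximally-mixed part I/4 has tr(I/4 * P tensor P) = 0 for any traceless Pauli P.
So <Y_A Y_B>_rho = w * (+1) + (1 - w) * 0
= 0.98 * (+1)
= 0.9800

0.9800


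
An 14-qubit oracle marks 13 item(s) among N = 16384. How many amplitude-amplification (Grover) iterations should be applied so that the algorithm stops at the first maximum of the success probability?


After j Grover iterations the success probability is P(j) = sin^2((2j+1)*theta), where sin(theta) = sqrt(k/N).
N = 2^14 = 16384, k = 13
sin(theta) = sqrt(k/N) = 0.02816836934
theta = arcsin(sqrt(k/N)) = 0.02817209574 rad
P(j) reaches its first maximum when (2j+1)*theta is as close as possible to pi/2, i.e. j = round(pi/(4*theta) - 1/2).
pi/(4*theta) - 1/2 = 27.3786
(For comparison, the common estimate pi/4 * sqrt(N/k) = 27.8823; the exact maximiser is used here.)
Optimal iterations = 27

27


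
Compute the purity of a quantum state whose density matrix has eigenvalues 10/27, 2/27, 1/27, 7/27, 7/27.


tr(rho^2) = sum of eigenvalues squared
= (10/27)^2 + (2/27)^2 + (1/27)^2 + (7/27)^2 + (7/27)^2
= (100 + 4 + 1 + 49 + 49) / 729
= 203/729
= 0.2785

0.2785


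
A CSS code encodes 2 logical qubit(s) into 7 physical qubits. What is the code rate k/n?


Code rate R = k/n
= 2/7
= 0.2857

0.2857


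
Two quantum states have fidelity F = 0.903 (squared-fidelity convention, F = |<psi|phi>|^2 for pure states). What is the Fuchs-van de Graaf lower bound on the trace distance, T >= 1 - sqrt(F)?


Fuchs-van de Graaf (squared-fidelity convention): 1 - sqrt(F) <= T <= sqrt(1 - F).
Lower bound: T >= 1 - sqrt(F)
sqrt(F) = sqrt(0.903) = 0.9503
T >= 1 - 0.9503
T >= 0.0497

0.0497


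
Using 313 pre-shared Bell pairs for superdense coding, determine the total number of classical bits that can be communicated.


Superdense coding allows 2 classical bits per shared entangled pair.
313 pair(s) -> 2 * 313 = 626 classical bits

626


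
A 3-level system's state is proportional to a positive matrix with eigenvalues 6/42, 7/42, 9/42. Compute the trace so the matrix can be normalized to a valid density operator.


tr(M) = sum of eigenvalues
= 6/42 + 7/42 + 9/42
= 22/42
= 0.5238

0.5238


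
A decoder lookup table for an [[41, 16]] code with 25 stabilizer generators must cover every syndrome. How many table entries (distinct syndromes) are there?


Each stabilizer generator gives a binary (+1 or -1) measurement outcome.
With 25 independent generators:
Total syndromes = 2^25
= 33554432

33554432


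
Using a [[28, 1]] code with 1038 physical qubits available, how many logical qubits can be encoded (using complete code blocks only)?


Each code block uses 28 physical qubits for 1 logical qubit(s).
Number of complete blocks = floor(1038 / 28) = 37
Logical qubits = 37 * 1
= 37

37


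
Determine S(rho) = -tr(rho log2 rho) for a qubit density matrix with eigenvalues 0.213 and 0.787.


S = -p*log2(p) - (1-p)*log2(1-p)
p = 0.2130, 1-p = 0.7870
= -0.2130 * log2(0.2130) - 0.7870 * log2(0.7870)
= -(-0.4752) - (-0.2720)
= 0.7472

0.7472


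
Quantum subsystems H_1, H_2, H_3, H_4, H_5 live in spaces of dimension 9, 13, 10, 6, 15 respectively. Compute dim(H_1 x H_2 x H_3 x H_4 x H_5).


dim(H_1 x H_2 x H_3 x H_4 x H_5) = 9 * 13 * 10 * 6 * 15
= 117 * 10 * 6 * 15
= 1170 * 6 * 15
= 7020 * 15
= 105300

105300


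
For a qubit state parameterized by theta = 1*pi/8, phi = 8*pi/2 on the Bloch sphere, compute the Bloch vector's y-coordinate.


theta = 0.3927, phi = 12.5664
r_y = sin(theta)*sin(phi) = 0.3827 * 0.0000
r_y = 0.0000

0.0000


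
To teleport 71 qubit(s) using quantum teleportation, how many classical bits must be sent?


Quantum teleportation requires 2 classical bits per qubit teleported.
71 qubit(s) -> 2 * 71 = 142 classical bits

142


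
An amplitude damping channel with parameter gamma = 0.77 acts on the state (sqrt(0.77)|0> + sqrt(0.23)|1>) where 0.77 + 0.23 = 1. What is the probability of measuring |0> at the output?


For amplitude damping with parameter gamma on state sqrt(a)|0> + sqrt(b)|1>:
alpha^2 = 0.77, beta^2 = 0.23
P(|0>) = alpha^2 + gamma * beta^2
= 0.77 + 0.77 * 0.23
= 0.77 + 0.1771
= 0.9471

0.9471


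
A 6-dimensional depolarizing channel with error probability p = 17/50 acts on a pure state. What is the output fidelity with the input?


F = (1-p) + p/d
= (1 - 0.3400) + 0.3400/6
= 0.6600 + 0.0567
= 0.7167

0.7167


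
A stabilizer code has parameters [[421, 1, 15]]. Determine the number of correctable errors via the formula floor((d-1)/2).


Code parameters: [[421, 1, 15]], distance d = 15.
Number of correctable errors = floor((d-1)/2)
= floor((15 - 1)/2)
= floor(14/2)
= 7

7


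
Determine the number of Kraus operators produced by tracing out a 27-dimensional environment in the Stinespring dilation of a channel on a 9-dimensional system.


Tracing out the environment in an orthonormal basis {|i>_E} gives Kraus operators K_i = <i|_E U |0>_E.
Number of Kraus operators = dim(H_env) = d_env
= 27

27


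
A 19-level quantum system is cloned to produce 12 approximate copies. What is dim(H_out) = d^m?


Output space = H^(tensor 12) where dim(H) = 19
dim = 19^12
= 361 (after 2 factors)
= 6859 (after 3 factors)
= 130321 (after 4 factors)
= 2476099 (after 5 factors)
= 47045881 (after 6 factors)
= 893871739 (after 7 factors)
= 16983563041 (after 8 factors)
= 322687697779 (after 9 factors)
= 6131066257801 (after 10 factors)
= 116490258898219 (after 11 factors)
= 2213314919066161 (after 12 factors)
= 2213314919066161

2213314919066161


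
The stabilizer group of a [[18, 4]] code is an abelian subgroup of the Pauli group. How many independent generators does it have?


For an [[n,k]] stabilizer code:
Number of stabilizer generators = n - k
= 18 - 4
= 14

14


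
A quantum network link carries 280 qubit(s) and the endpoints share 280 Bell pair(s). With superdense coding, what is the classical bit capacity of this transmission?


Superdense coding allows 2 classical bits per shared entangled pair.
280 pair(s) -> 2 * 280 = 560 classical bits

560


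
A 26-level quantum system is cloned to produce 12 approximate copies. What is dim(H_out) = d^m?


Output space = H^(tensor 12) where dim(H) = 26
dim = 26^12
= 676 (after 2 factors)
= 17576 (after 3 factors)
= 456976 (after 4 factors)
= 11881376 (after 5 factors)
= 308915776 (after 6 factors)
= 8031810176 (after 7 factors)
= 208827064576 (after 8 factors)
= 5429503678976 (after 9 factors)
= 141167095653376 (after 10 factors)
= 3670344486987776 (after 11 factors)
= 95428956661682176 (after 12 factors)
= 95428956661682176

95428956661682176


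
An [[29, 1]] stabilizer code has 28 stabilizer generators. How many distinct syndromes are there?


Each stabilizer generator gives a binary (+1 or -1) measurement outcome.
With 28 independent generators:
Total syndromes = 2^28
= 268435456

268435456


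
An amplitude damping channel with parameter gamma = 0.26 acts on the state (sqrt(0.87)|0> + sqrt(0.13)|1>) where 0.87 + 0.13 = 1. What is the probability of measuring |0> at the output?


For amplitude damping with parameter gamma on state sqrt(a)|0> + sqrt(b)|1>:
alpha^2 = 0.87, beta^2 = 0.13
P(|0>) = alpha^2 + gamma * beta^2
= 0.87 + 0.26 * 0.13
= 0.87 + 0.0338
= 0.9038

0.9038


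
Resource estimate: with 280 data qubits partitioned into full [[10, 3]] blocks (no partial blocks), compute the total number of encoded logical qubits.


Each code block uses 10 physical qubits for 3 logical qubit(s).
Number of complete blocks = floor(280 / 10) = 28
Logical qubits = 28 * 3
= 84

84


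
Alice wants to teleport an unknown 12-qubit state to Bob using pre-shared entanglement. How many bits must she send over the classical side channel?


Quantum teleportation requires 2 classical bits per qubit teleported.
12 qubit(s) -> 2 * 12 = 24 classical bits

24


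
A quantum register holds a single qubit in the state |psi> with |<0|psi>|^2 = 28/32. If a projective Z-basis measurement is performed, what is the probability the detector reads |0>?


|alpha|^2 = 28/32 = 0.8750
|beta|^2 = 1 - 28/32 = 4/32 = 0.1250
P(|0>) = |alpha|^2 = 0.8750

0.8750


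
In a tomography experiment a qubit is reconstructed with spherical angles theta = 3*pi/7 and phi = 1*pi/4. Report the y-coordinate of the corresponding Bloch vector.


theta = 1.3464, phi = 0.7854
r_y = sin(theta)*sin(phi) = 0.9749 * 0.7071
r_y = 0.6894

0.6894


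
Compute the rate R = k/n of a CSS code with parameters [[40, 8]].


Code rate R = k/n
= 8/40
= 0.2000

0.2000


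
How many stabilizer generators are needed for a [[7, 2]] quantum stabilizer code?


For an [[n,k]] stabilizer code:
Number of stabilizer generators = n - k
= 7 - 2
= 5

5


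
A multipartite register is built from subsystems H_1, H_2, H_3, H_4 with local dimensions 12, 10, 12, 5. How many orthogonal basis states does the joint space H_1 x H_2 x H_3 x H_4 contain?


dim(H_1 x H_2 x H_3 x H_4) = 12 * 10 * 12 * 5
= 120 * 12 * 5
= 1440 * 5
= 7200

7200


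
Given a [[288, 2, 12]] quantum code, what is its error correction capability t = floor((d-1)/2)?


Code parameters: [[288, 2, 12]], distance d = 12.
Number of correctable errors = floor((d-1)/2)
= floor((12 - 1)/2)
= floor(11/2)
= 5

5


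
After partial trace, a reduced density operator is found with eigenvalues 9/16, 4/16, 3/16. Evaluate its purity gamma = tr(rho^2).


tr(rho^2) = sum of eigenvalues squared
= (9/16)^2 + (4/16)^2 + (3/16)^2
= (81 + 16 + 9) / 256
= 106/256
= 0.4141

0.4141


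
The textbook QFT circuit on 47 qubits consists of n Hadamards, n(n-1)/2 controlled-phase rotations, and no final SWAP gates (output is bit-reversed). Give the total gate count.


Hadamard gates: 47
Controlled rotations: n*(n-1)/2 = 47*46/2 = 1081
SWAP gates: 0 (omitted)
Total = 47 + 1081
= 1128

1128


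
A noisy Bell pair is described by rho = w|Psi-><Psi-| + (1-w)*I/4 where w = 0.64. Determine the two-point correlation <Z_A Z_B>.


|Psi-> = (|01> - |10>)/sqrt(2)
For the pure Bell state, <Z_A Z_B> = -1 (Bell-state Pauli correlator).
The maximally-mixed part I/4 has tr(I/4 * P tensor P) = 0 for any traceless Pauli P.
So <Z_A Z_B>_rho = w * (-1) + (1 - w) * 0
= 0.64 * (-1)
= -0.6400

-0.6400


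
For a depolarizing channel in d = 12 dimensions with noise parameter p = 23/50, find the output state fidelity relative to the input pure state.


F = (1-p) + p/d
= (1 - 0.4600) + 0.4600/12
= 0.5400 + 0.0383
= 0.5783

0.5783


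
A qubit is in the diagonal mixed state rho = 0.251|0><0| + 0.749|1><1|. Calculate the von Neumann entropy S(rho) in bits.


S = -p*log2(p) - (1-p)*log2(1-p)
p = 0.2510, 1-p = 0.7490
= -0.2510 * log2(0.2510) - 0.7490 * log2(0.7490)
= -(-0.5006) - (-0.3123)
= 0.8129

0.8129


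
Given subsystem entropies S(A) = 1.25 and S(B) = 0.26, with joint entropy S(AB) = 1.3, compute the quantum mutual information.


I(A:B) = S(A) + S(B) - S(AB)
= 1.25 + 0.26 - 1.3
= 0.2100

0.2100


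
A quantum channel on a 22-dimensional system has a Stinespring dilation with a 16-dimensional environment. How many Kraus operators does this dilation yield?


Tracing out the environment in an orthonormal basis {|i>_E} gives Kraus operators K_i = <i|_E U |0>_E.
Number of Kraus operators = dim(H_env) = d_env
= 16

16


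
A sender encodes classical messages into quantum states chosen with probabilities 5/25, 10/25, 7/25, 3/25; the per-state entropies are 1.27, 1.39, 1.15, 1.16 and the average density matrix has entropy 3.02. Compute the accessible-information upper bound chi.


chi = S(rho) - sum_i p_i * S(rho_i)
Weighted entropy = 5/25 * 1.27 + 10/25 * 1.39 + 7/25 * 1.15 + 3/25 * 1.16
= 1.2712
chi = 3.02 - 1.2712
= 1.7488

1.7488


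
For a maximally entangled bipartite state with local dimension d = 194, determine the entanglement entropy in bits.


For a maximally entangled state in d x d:
S = log2(d) = log2(194)
= 7.5999

7.5999


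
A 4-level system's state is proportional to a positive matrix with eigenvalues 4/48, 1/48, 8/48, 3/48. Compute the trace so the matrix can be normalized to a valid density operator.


tr(M) = sum of eigenvalues
= 4/48 + 1/48 + 8/48 + 3/48
= 16/48
= 0.3333

0.3333


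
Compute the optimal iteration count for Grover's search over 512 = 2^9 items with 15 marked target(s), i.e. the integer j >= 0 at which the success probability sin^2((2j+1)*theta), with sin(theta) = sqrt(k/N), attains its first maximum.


After j Grover iterations the success probability is P(j) = sin^2((2j+1)*theta), where sin(theta) = sqrt(k/N).
N = 2^9 = 512, k = 15
sin(theta) = sqrt(k/N) = 0.1711632992
theta = arcsin(sqrt(k/N)) = 0.1720102719 rad
P(j) reaches its first maximum when (2j+1)*theta is as close as possible to pi/2, i.e. j = round(pi/(4*theta) - 1/2).
pi/(4*theta) - 1/2 = 4.0660
(For comparison, the common estimate pi/4 * sqrt(N/k) = 4.5886; the exact maximiser is used here.)
Optimal iterations = 4

4


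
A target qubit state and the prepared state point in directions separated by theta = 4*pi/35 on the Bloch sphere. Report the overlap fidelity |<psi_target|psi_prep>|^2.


For states separated by angle theta on Bloch sphere:
F = cos^2(theta/2)
theta = 4*pi/35 = 0.3590
theta/2 = 0.1795
cos(theta/2) = 0.9839
F = 0.9681

0.9681


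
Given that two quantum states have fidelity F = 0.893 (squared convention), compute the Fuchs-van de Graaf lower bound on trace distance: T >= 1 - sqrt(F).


Fuchs-van de Graaf (squared-fidelity convention): 1 - sqrt(F) <= T <= sqrt(1 - F).
Lower bound: T >= 1 - sqrt(F)
sqrt(F) = sqrt(0.893) = 0.9450
T >= 1 - 0.9450
T >= 0.0550

0.0550


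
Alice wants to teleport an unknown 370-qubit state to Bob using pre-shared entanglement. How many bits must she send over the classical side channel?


Quantum teleportation requires 2 classical bits per qubit teleported.
370 qubit(s) -> 2 * 370 = 740 classical bits

740


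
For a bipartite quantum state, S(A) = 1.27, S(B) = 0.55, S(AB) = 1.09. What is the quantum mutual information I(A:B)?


I(A:B) = S(A) + S(B) - S(AB)
= 1.27 + 0.55 - 1.09
= 0.7300

0.7300


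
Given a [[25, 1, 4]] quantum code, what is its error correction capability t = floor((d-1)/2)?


Code parameters: [[25, 1, 4]], distance d = 4.
Number of correctable errors = floor((d-1)/2)
= floor((4 - 1)/2)
= floor(3/2)
= 1

1


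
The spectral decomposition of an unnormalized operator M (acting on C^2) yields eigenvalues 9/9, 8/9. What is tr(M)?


tr(M) = sum of eigenvalues
= 9/9 + 8/9
= 17/9
= 1.8889

1.8889


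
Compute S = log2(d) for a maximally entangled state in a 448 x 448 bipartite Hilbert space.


For a maximally entangled state in d x d:
S = log2(d) = log2(448)
= 8.8074

8.8074


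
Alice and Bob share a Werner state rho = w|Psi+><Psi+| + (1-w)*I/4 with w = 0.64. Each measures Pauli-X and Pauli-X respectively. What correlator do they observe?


|Psi+> = (|01> + |10>)/sqrt(2)
For the pure Bell state, <X_A X_B> = +1 (Bell-state Pauli correlator).
The maximally-mixed part I/4 has tr(I/4 * P tensor P) = 0 for any traceless Pauli P.
So <X_A X_B>_rho = w * (+1) + (1 - w) * 0
= 0.64 * (+1)
= 0.6400

0.6400


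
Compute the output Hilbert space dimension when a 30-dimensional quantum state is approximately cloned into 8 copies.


Output space = H^(tensor 8) where dim(H) = 30
dim = 30^8
= 900 (after 2 factors)
= 27000 (after 3 factors)
= 810000 (after 4 factors)
= 24300000 (after 5 factors)
= 729000000 (after 6 factors)
= 21870000000 (after 7 factors)
= 656100000000 (after 8 factors)
= 656100000000

656100000000


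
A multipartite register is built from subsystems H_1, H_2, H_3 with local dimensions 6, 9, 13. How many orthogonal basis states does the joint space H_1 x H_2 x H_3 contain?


dim(H_1 x H_2 x H_3) = 6 * 9 * 13
= 54 * 13
= 702

702


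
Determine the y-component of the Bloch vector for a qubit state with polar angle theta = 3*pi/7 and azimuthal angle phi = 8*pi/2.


theta = 1.3464, phi = 12.5664
r_y = sin(theta)*sin(phi) = 0.9749 * 0.0000
r_y = 0.0000

0.0000


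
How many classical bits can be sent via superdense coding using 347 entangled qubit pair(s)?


Superdense coding allows 2 classical bits per shared entangled pair.
347 pair(s) -> 2 * 347 = 694 classical bits

694


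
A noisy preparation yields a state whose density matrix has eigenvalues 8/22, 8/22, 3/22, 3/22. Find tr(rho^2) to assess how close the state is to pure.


tr(rho^2) = sum of eigenvalues squared
= (8/22)^2 + (8/22)^2 + (3/22)^2 + (3/22)^2
= (64 + 64 + 9 + 9) / 484
= 146/484
= 0.3017

0.3017


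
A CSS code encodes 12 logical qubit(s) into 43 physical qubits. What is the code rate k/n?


Code rate R = k/n
= 12/43
= 0.2791

0.2791


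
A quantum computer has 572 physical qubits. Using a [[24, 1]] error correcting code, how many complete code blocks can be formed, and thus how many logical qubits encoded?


Each code block uses 24 physical qubits for 1 logical qubit(s).
Number of complete blocks = floor(572 / 24) = 23
Logical qubits = 23 * 1
= 23

23


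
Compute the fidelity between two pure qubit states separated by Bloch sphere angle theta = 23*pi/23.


For states separated by angle theta on Bloch sphere:
F = cos^2(theta/2)
theta = 23*pi/23 = 3.1416
theta/2 = 1.5708
cos(theta/2) = 0.0000
F = 0.0000

0.0000


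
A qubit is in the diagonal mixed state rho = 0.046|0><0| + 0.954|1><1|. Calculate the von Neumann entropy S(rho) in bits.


S = -p*log2(p) - (1-p)*log2(1-p)
p = 0.0460, 1-p = 0.9540
= -0.0460 * log2(0.0460) - 0.9540 * log2(0.9540)
= -(-0.2043) - (-0.0648)
= 0.2692

0.2692


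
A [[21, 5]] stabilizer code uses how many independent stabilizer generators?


For an [[n,k]] stabilizer code:
Number of stabilizer generators = n - k
= 21 - 5
= 16

16


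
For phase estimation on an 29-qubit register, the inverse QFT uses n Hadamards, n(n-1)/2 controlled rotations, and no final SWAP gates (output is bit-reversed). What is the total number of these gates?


Hadamard gates: 29
Controlled rotations: n*(n-1)/2 = 29*28/2 = 406
SWAP gates: 0 (omitted)
Total = 29 + 406
= 435

435


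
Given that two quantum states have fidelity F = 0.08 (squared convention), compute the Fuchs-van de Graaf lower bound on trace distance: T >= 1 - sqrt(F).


Fuchs-van de Graaf (squared-fidelity convention): 1 - sqrt(F) <= T <= sqrt(1 - F).
Lower bound: T >= 1 - sqrt(F)
sqrt(F) = sqrt(0.08) = 0.2828
T >= 1 - 0.2828
T >= 0.7172

0.7172


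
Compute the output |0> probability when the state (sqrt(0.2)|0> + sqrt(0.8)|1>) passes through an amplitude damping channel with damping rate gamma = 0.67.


For amplitude damping with parameter gamma on state sqrt(a)|0> + sqrt(b)|1>:
alpha^2 = 0.2, beta^2 = 0.8
P(|0>) = alpha^2 + gamma * beta^2
= 0.2 + 0.67 * 0.8
= 0.2 + 0.5360
= 0.7360

0.7360


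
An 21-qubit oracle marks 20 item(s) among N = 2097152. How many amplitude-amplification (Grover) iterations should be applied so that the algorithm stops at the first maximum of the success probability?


After j Grover iterations the success probability is P(j) = sin^2((2j+1)*theta), where sin(theta) = sqrt(k/N).
N = 2^21 = 2097152, k = 20
sin(theta) = sqrt(k/N) = 0.003088161778
theta = arcsin(sqrt(k/N)) = 0.003088166686 rad
P(j) reaches its first maximum when (2j+1)*theta is as close as possible to pi/2, i.e. j = round(pi/(4*theta) - 1/2).
pi/(4*theta) - 1/2 = 253.8251
(For comparison, the common estimate pi/4 * sqrt(N/k) = 254.3255; the exact maximiser is used here.)
Optimal iterations = 254

254


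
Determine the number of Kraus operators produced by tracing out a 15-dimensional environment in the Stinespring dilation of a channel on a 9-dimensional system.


Tracing out the environment in an orthonormal basis {|i>_E} gives Kraus operators K_i = <i|_E U |0>_E.
Number of Kraus operators = dim(H_env) = d_env
= 15

15


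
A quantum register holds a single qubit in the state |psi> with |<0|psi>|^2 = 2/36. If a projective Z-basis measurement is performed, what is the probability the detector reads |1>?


|alpha|^2 = 2/36 = 0.0556
|beta|^2 = 1 - 2/36 = 34/36 = 0.9444
P(|1>) = |beta|^2 = 0.9444

0.9444


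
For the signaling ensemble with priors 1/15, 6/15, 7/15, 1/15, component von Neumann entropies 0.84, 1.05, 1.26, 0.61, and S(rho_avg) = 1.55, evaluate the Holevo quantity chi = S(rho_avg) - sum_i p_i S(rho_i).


chi = S(rho) - sum_i p_i * S(rho_i)
Weighted entropy = 1/15 * 0.84 + 6/15 * 1.05 + 7/15 * 1.26 + 1/15 * 0.61
= 1.1047
chi = 1.55 - 1.1047
= 0.4453

0.4453


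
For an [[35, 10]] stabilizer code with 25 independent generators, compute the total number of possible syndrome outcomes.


Each stabilizer generator gives a binary (+1 or -1) measurement outcome.
With 25 independent generators:
Total syndromes = 2^25
= 33554432

33554432


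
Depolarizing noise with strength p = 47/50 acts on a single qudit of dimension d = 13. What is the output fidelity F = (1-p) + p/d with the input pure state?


F = (1-p) + p/d
= (1 - 0.9400) + 0.9400/13
= 0.0600 + 0.0723
= 0.1323

0.1323


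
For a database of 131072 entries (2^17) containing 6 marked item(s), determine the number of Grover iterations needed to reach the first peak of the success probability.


After j Grover iterations the success probability is P(j) = sin^2((2j+1)*theta), where sin(theta) = sqrt(k/N).
N = 2^17 = 131072, k = 6
sin(theta) = sqrt(k/N) = 0.006765823467
theta = arcsin(sqrt(k/N)) = 0.006765875087 rad
P(j) reaches its first maximum when (2j+1)*theta is as close as possible to pi/2, i.e. j = round(pi/(4*theta) - 1/2).
pi/(4*theta) - 1/2 = 115.5823
(For comparison, the common estimate pi/4 * sqrt(N/k) = 116.0832; the exact maximiser is used here.)
Optimal iterations = 116

116


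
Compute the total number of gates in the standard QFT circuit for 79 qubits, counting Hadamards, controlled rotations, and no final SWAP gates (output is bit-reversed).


Hadamard gates: 79
Controlled rotations: n*(n-1)/2 = 79*78/2 = 3081
SWAP gates: 0 (omitted)
Total = 79 + 3081
= 3160

3160


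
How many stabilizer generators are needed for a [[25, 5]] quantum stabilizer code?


For an [[n,k]] stabilizer code:
Number of stabilizer generators = n - k
= 25 - 5
= 20

20


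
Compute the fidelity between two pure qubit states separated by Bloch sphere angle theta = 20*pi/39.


For states separated by angle theta on Bloch sphere:
F = cos^2(theta/2)
theta = 20*pi/39 = 1.6111
theta/2 = 0.8055
cos(theta/2) = 0.6927
F = 0.4799

0.4799


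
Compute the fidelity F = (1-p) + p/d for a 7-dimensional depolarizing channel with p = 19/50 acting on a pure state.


F = (1-p) + p/d
= (1 - 0.3800) + 0.3800/7
= 0.6200 + 0.0543
= 0.6743

0.6743


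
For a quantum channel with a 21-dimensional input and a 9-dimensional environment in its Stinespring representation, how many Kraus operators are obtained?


Tracing out the environment in an orthonormal basis {|i>_E} gives Kraus operators K_i = <i|_E U |0>_E.
Number of Kraus operators = dim(H_env) = d_env
= 9

9


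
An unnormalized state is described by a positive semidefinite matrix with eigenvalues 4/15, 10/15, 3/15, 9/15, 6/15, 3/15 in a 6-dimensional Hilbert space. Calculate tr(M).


tr(M) = sum of eigenvalues
= 4/15 + 10/15 + 3/15 + 9/15 + 6/15 + 3/15
= 35/15
= 2.3333

2.3333


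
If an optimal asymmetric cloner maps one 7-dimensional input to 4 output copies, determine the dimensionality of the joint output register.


Output space = H^(tensor 4) where dim(H) = 7
dim = 7^4
= 49 (after 2 factors)
= 343 (after 3 factors)
= 2401 (after 4 factors)
= 2401

2401


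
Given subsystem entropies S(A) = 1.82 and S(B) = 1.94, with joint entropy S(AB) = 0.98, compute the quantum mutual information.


I(A:B) = S(A) + S(B) - S(AB)
= 1.82 + 1.94 - 0.98
= 2.7800

2.7800
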